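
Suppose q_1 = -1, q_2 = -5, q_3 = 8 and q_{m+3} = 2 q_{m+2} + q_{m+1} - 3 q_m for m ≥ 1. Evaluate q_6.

92

q_4 = 2·8 + (-5) - 3·(-1) = 14
q_5 = 2·14 + 8 - 3·(-5) = 51
q_6 = 2·51 + 14 - 3·8 = 92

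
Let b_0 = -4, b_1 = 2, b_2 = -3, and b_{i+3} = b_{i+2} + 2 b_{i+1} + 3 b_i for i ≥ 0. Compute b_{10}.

b_3 = (-3) + 2·2 + 3·(-4) = -11
b_4 = (-11) + 2·(-3) + 3·2 = -11
b_5 = (-11) + 2·(-11) + 3·(-3) = -42
b_6 = (-42) + 2·(-11) + 3·(-11) = -97
b_7 = (-97) + 2·(-42) + 3·(-11) = -214
b_8 = (-214) + 2·(-97) + 3·(-42) = -534
b_9 = (-534) + 2·(-214) + 3·(-97) = -1253
b_{10} = (-1253) + 2·(-534) + 3·(-214) = -2963

-2963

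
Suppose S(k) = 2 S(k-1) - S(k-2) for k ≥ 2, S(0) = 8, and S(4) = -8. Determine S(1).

4

Let S(1) = w.
S(2) = -8 + 2w
S(3) = -16 + 3w
S(4) = -24 + 4w
So -24 + 4w = -8, giving w = 4.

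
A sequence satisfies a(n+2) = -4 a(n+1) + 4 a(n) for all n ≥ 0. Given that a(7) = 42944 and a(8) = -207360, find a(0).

-6

Rearranging, a(n-2) = (a(n) + 4 a(n-1)) / 4.
a(6) = (-207360 + 4(42944)) / 4 = -35584/4 = -8896
a(5) = (42944 + 4(-8896)) / 4 = 7360/4 = 1840
a(4) = (-8896 + 4(1840)) / 4 = -1536/4 = -384
a(3) = (1840 + 4(-384)) / 4 = 304/4 = 76
a(2) = (-384 + 4(76)) / 4 = -80/4 = -20
a(1) = (76 + 4(-20)) / 4 = -4/4 = -1
a(0) = (-20 + 4(-1)) / 4 = -24/4 = -6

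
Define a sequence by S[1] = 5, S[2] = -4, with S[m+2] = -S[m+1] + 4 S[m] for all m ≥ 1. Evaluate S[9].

5384

S[3] = -(-4) + 4*5 = 24
S[4] = -24 + 4*(-4) = -40
S[5] = -(-40) + 4*24 = 136
S[6] = -136 + 4*(-40) = -296
S[7] = -(-296) + 4*136 = 840
S[8] = -840 + 4*(-296) = -2024
S[9] = -(-2024) + 4*840 = 5384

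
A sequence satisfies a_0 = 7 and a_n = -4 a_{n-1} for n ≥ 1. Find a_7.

a_1 = -4(7) = -28
a_2 = -4(-28) = 112
a_3 = -4(112) = -448
a_4 = -4(-448) = 1792
a_5 = -4(1792) = -7168
a_6 = -4(-7168) = 28672
a_7 = -4(28672) = -114688

-114688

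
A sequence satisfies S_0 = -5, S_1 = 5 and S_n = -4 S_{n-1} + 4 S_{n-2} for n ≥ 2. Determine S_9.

S_2 = -4(5) + 4(-5) = -40
S_3 = -4(-40) + 4(5) = 180
S_4 = -4(180) + 4(-40) = -880
S_5 = -4(-880) + 4(180) = 4240
S_6 = -4(4240) + 4(-880) = -20480
S_7 = -4(-20480) + 4(4240) = 98880
S_8 = -4(98880) + 4(-20480) = -477440
S_9 = -4(-477440) + 4(98880) = 2305280

2305280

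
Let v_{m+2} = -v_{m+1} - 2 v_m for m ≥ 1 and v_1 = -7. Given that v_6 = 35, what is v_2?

7

Let v_2 = x.
v_3 = 14 - x
v_4 = -14 - x
v_5 = -14 + 3x
v_6 = 42 - x
So 42 - x = 35, giving x = 7.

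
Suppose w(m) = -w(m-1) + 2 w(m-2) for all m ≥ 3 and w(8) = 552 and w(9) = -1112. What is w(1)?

Rearranging, w(m-2) = (w(m) + w(m-1)) / 2.
w(7) = (-1112 + 552) / 2 = -560/2 = -280
w(6) = (552 + (-280)) / 2 = 272/2 = 136
w(5) = (-280 + 136) / 2 = -144/2 = -72
w(4) = (136 + (-72)) / 2 = 64/2 = 32
w(3) = (-72 + 32) / 2 = -40/2 = -20
w(2) = (32 + (-20)) / 2 = 12/2 = 6
w(1) = (-20 + 6) / 2 = -14/2 = -7

-7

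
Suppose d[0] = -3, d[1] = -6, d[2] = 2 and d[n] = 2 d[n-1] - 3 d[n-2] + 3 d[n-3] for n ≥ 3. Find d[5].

-29

d[3] = 2*2 - 3*(-6) + 3*(-3) = 13
d[4] = 2*13 - 3*2 + 3*(-6) = 2
d[5] = 2*2 - 3*13 + 3*2 = -29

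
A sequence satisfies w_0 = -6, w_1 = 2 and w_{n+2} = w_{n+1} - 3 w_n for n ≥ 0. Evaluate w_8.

w_2 = 2 - 3·(-6) = 20
w_3 = 20 - 3·2 = 14
w_4 = 14 - 3·20 = -46
w_5 = (-46) - 3·14 = -88
w_6 = (-88) - 3·(-46) = 50
w_7 = 50 - 3·(-88) = 314
w_8 = 314 - 3·50 = 164

164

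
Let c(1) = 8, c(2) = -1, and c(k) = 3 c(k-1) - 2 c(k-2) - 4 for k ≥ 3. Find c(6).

c(3) = 3·(-1) - 2·8 - 4 = -23
c(4) = 3·(-23) - 2·(-1) - 4 = -71
c(5) = 3·(-71) - 2·(-23) - 4 = -171
c(6) = 3·(-171) - 2·(-71) - 4 = -375

-375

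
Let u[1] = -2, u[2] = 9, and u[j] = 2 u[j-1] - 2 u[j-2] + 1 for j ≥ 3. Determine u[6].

-31

u[3] = 2*9 - 2*(-2) + 1 = 23
u[4] = 2*23 - 2*9 + 1 = 29
u[5] = 2*29 - 2*23 + 1 = 13
u[6] = 2*13 - 2*29 + 1 = -31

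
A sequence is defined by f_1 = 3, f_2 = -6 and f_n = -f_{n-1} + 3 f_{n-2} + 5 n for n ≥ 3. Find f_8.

-1212

f_3 = -(-6) + 3·3 + 15 = 30
f_4 = -30 + 3·(-6) + 20 = -28
f_5 = -(-28) + 3·30 + 25 = 143
f_6 = -143 + 3·(-28) + 30 = -197
f_7 = -(-197) + 3·143 + 35 = 661
f_8 = -661 + 3·(-197) + 40 = -1212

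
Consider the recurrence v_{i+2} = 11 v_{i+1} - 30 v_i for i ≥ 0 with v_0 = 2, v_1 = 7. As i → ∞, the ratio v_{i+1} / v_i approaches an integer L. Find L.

6

The characteristic equation is r^2 - 11r + 30 = 0, which factors as (r - 6)(r - 5) = 0.
So the roots are 6 and 5. Since |6| > |5| and the coefficient of 6^i is non-zero, the ratio tends to 6.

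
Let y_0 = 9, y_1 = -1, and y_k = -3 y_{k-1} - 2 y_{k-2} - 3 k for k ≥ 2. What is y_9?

y_2 = -3*(-1) - 2*9 - 6 = -21
y_3 = -3*(-21) - 2*(-1) - 9 = 56
y_4 = -3*56 - 2*(-21) - 12 = -138
y_5 = -3*(-138) - 2*56 - 15 = 287
y_6 = -3*287 - 2*(-138) - 18 = -603
y_7 = -3*(-603) - 2*287 - 21 = 1214
y_8 = -3*1214 - 2*(-603) - 24 = -2460
y_9 = -3*(-2460) - 2*1214 - 27 = 4925

4925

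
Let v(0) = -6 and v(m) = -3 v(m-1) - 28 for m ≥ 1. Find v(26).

2541865828322

The fixed point is -28/(1 + 3) = -7, so v(m) + 7 = -3(v(m-1) + 7).
Hence v(m) = 1·(-3)^m - 7.
v(26) = 1·(-3)^{26} - 7 = 1·2541865828329 - 7 = 2541865828322.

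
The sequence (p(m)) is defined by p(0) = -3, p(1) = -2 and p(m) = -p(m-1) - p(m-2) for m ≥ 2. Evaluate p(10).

-2

p(2) = -(-2) - (-3) = 5
p(3) = -5 - (-2) = -3
p(4) = -(-3) - 5 = -2
p(5) = -(-2) - (-3) = 5
p(6) = -5 - (-2) = -3
p(7) = -(-3) - 5 = -2
p(8) = -(-2) - (-3) = 5
p(9) = -5 - (-2) = -3
p(10) = -(-3) - 5 = -2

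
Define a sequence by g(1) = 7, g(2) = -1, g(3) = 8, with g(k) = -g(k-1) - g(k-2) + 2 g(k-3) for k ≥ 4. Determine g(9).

112

g(4) = -8 - (-1) + 2*7 = 7
g(5) = -7 - 8 + 2*(-1) = -17
g(6) = -(-17) - 7 + 2*8 = 26
g(7) = -26 - (-17) + 2*7 = 5
g(8) = -5 - 26 + 2*(-17) = -65
g(9) = -(-65) - 5 + 2*26 = 112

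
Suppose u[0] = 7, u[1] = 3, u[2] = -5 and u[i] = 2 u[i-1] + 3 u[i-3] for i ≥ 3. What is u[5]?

47

u[3] = 2(-5) + 3(7) = 11
u[4] = 2(11) + 3(3) = 31
u[5] = 2(31) + 3(-5) = 47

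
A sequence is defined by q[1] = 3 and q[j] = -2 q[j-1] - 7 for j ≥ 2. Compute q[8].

q[2] = -2(3) - 7 = -13
q[3] = -2(-13) - 7 = 19
q[4] = -2(19) - 7 = -45
q[5] = -2(-45) - 7 = 83
q[6] = -2(83) - 7 = -173
q[7] = -2(-173) - 7 = 339
q[8] = -2(339) - 7 = -685

-685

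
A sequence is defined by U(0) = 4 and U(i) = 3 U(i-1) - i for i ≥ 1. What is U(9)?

63975

U(1) = 3*4 - 1 = 11
U(2) = 3*11 - 2 = 31
U(3) = 3*31 - 3 = 90
U(4) = 3*90 - 4 = 266
U(5) = 3*266 - 5 = 793
U(6) = 3*793 - 6 = 2373
U(7) = 3*2373 - 7 = 7112
U(8) = 3*7112 - 8 = 21328
U(9) = 3*21328 - 9 = 63975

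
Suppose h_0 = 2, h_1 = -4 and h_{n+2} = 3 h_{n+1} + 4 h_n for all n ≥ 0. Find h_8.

h_2 = 3(-4) + 4(2) = -4
h_3 = 3(-4) + 4(-4) = -28
h_4 = 3(-28) + 4(-4) = -100
h_5 = 3(-100) + 4(-28) = -412
h_6 = 3(-412) + 4(-100) = -1636
h_7 = 3(-1636) + 4(-412) = -6556
h_8 = 3(-6556) + 4(-1636) = -26212

-26212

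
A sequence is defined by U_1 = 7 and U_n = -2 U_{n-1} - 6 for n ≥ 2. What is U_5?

U_2 = -2·7 - 6 = -20
U_3 = -2·(-20) - 6 = 34
U_4 = -2·34 - 6 = -74
U_5 = -2·(-74) - 6 = 142

142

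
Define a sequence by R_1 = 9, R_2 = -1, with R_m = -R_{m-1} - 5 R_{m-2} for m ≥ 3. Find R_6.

-416

R_3 = -(-1) - 5(9) = -44
R_4 = -(-44) - 5(-1) = 49
R_5 = -49 - 5(-44) = 171
R_6 = -171 - 5(49) = -416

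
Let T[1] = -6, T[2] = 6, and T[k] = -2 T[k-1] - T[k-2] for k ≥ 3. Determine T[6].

T[3] = -2*6 - (-6) = -6
T[4] = -2*(-6) - 6 = 6
T[5] = -2*6 - (-6) = -6
T[6] = -2*(-6) - 6 = 6

6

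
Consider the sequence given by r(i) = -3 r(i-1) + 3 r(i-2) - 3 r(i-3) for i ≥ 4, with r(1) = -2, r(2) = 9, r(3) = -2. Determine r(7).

r(4) = -3(-2) + 3(9) - 3(-2) = 39
r(5) = -3(39) + 3(-2) - 3(9) = -150
r(6) = -3(-150) + 3(39) - 3(-2) = 573
r(7) = -3(573) + 3(-150) - 3(39) = -2286

-2286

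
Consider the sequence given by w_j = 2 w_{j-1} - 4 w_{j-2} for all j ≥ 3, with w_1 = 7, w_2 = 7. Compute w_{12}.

w_3 = 2·7 - 4·7 = -14
w_4 = 2·(-14) - 4·7 = -56
w_5 = 2·(-56) - 4·(-14) = -56
w_6 = 2·(-56) - 4·(-56) = 112
w_7 = 2·112 - 4·(-56) = 448
w_8 = 2·448 - 4·112 = 448
w_9 = 2·448 - 4·448 = -896
w_{10} = 2·(-896) - 4·448 = -3584
w_{11} = 2·(-3584) - 4·(-896) = -3584
w_{12} = 2·(-3584) - 4·(-3584) = 7168

7168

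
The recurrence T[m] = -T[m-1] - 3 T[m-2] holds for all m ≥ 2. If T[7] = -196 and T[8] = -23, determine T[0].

-3

Rearranging, T[m-2] = (T[m] + T[m-1]) / -3.
T[6] = (-23 + (-196)) / -3 = -219/-3 = 73
T[5] = (-196 + 73) / -3 = -123/-3 = 41
T[4] = (73 + 41) / -3 = 114/-3 = -38
T[3] = (41 + (-38)) / -3 = 3/-3 = -1
T[2] = (-38 + (-1)) / -3 = -39/-3 = 13
T[1] = (-1 + 13) / -3 = 12/-3 = -4
T[0] = (13 + (-4)) / -3 = 9/-3 = -3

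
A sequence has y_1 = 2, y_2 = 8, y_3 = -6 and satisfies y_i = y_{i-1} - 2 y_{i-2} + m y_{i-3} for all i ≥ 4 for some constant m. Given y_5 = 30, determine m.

4

y_4 = -22 + 2m
y_5 = -10 + 10m
So -10 + 10m = 30, giving m = 4.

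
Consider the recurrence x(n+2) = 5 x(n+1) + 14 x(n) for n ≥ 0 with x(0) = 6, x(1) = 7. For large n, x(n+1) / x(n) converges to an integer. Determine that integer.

7

The characteristic equation is r^2 - 5r - 14 = 0, which factors as (r - 7)(r + 2) = 0.
So the roots are 7 and -2. Since |7| > |-2| and the coefficient of 7^n is non-zero, the ratio tends to 7.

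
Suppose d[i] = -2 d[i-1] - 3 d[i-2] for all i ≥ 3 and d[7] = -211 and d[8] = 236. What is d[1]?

-7

Rearranging, d[i-2] = (d[i] + 2 d[i-1]) / -3.
d[6] = (236 + 2(-211)) / -3 = -186/-3 = 62
d[5] = (-211 + 2(62)) / -3 = -87/-3 = 29
d[4] = (62 + 2(29)) / -3 = 120/-3 = -40
d[3] = (29 + 2(-40)) / -3 = -51/-3 = 17
d[2] = (-40 + 2(17)) / -3 = -6/-3 = 2
d[1] = (17 + 2(2)) / -3 = 21/-3 = -7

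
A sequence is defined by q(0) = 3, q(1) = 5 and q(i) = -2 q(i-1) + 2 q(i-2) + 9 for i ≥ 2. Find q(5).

q(2) = -2·5 + 2·3 + 9 = 5
q(3) = -2·5 + 2·5 + 9 = 9
q(4) = -2·9 + 2·5 + 9 = 1
q(5) = -2·1 + 2·9 + 9 = 25

25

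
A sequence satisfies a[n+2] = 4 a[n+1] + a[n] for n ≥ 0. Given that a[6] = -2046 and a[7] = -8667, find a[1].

Rearranging, a[n-2] = a[n] - 4 a[n-1].
a[5] = -8667 - 4·(-2046) = -483
a[4] = -2046 - 4·(-483) = -114
a[3] = -483 - 4·(-114) = -27
a[2] = -114 - 4·(-27) = -6
a[1] = -27 - 4·(-6) = -3

-3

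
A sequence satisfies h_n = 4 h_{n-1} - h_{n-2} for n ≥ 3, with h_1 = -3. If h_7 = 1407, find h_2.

1

Let h_2 = x.
h_3 = 3 + 4x
h_4 = 12 + 15x
h_5 = 45 + 56x
h_6 = 168 + 209x
h_7 = 627 + 780x
So 627 + 780x = 1407, giving x = 1.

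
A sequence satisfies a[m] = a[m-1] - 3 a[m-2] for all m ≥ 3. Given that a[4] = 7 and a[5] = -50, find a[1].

Rearranging, a[m-2] = (a[m] - a[m-1]) / -3.
a[3] = (-50 - 7) / -3 = -57/-3 = 19
a[2] = (7 - 19) / -3 = -12/-3 = 4
a[1] = (19 - 4) / -3 = 15/-3 = -5

-5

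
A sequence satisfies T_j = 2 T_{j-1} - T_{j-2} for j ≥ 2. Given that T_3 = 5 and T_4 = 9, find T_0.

-7

Rearranging, T_{j-2} = -(T_j - 2 T_{j-1}).
T_2 = -(9 - 2·5) = 1
T_1 = -(5 - 2·1) = -3
T_0 = -(1 - 2·(-3)) = -7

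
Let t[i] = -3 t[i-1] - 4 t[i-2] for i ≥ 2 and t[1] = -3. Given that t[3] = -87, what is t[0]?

-6

Let t[0] = x.
t[2] = 9 - 4x
t[3] = -15 + 12x
So -15 + 12x = -87, giving x = -6.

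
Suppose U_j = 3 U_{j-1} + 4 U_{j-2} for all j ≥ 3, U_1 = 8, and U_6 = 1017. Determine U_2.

-3

Let U_2 = z.
U_3 = 32 + 3z
U_4 = 96 + 13z
U_5 = 416 + 51z
U_6 = 1632 + 205z
So 1632 + 205z = 1017, giving z = -3.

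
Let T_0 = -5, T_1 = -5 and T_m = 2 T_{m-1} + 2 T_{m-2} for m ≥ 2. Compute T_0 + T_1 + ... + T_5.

-600

T_2 = 2*(-5) + 2*(-5) = -20
T_3 = 2*(-20) + 2*(-5) = -50
T_4 = 2*(-50) + 2*(-20) = -140
T_5 = 2*(-140) + 2*(-50) = -380
Sum = (-5) + (-5) + (-20) + (-50) + (-140) + (-380) = -600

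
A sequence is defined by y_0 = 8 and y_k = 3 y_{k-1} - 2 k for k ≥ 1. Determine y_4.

532

y_1 = 3*8 - 2 = 22
y_2 = 3*22 - 4 = 62
y_3 = 3*62 - 6 = 180
y_4 = 3*180 - 8 = 532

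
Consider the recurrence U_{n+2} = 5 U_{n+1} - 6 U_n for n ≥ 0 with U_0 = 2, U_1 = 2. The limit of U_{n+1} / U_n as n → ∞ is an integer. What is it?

3

The characteristic equation is r^2 - 5r + 6 = 0, which factors as (r - 3)(r - 2) = 0.
So the roots are 3 and 2. Since |3| > |2| and the coefficient of 3^n is non-zero, the ratio tends to 3.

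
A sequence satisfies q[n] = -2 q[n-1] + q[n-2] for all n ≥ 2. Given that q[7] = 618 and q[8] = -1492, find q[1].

Rearranging, q[n-2] = q[n] + 2 q[n-1].
q[6] = -1492 + 2(618) = -256
q[5] = 618 + 2(-256) = 106
q[4] = -256 + 2(106) = -44
q[3] = 106 + 2(-44) = 18
q[2] = -44 + 2(18) = -8
q[1] = 18 + 2(-8) = 2

2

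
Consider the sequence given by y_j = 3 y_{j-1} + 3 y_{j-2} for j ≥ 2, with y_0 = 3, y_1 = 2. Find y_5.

y_2 = 3·2 + 3·3 = 15
y_3 = 3·15 + 3·2 = 51
y_4 = 3·51 + 3·15 = 198
y_5 = 3·198 + 3·51 = 747

747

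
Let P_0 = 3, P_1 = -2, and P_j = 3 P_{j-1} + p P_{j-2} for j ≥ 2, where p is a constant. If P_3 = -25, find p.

P_2 = -6 + 3p
P_3 = -18 + 7p
So -18 + 7p = -25, giving p = -1.

-1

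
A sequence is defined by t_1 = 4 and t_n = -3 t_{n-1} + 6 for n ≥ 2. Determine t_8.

-5466

t_2 = -3·4 + 6 = -6
t_3 = -3·(-6) + 6 = 24
t_4 = -3·24 + 6 = -66
t_5 = -3·(-66) + 6 = 204
t_6 = -3·204 + 6 = -606
t_7 = -3·(-606) + 6 = 1824
t_8 = -3·1824 + 6 = -5466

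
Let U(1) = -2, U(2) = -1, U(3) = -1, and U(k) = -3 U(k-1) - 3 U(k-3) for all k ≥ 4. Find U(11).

U(4) = -3·(-1) - 3·(-2) = 9
U(5) = -3·9 - 3·(-1) = -24
U(6) = -3·(-24) - 3·(-1) = 75
U(7) = -3·75 - 3·9 = -252
U(8) = -3·(-252) - 3·(-24) = 828
U(9) = -3·828 - 3·75 = -2709
U(10) = -3·(-2709) - 3·(-252) = 8883
U(11) = -3·8883 - 3·828 = -29133

-29133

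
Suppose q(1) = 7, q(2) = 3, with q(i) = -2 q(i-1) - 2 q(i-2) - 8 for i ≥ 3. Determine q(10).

q(3) = -2(3) - 2(7) - 8 = -28
q(4) = -2(-28) - 2(3) - 8 = 42
q(5) = -2(42) - 2(-28) - 8 = -36
q(6) = -2(-36) - 2(42) - 8 = -20
q(7) = -2(-20) - 2(-36) - 8 = 104
q(8) = -2(104) - 2(-20) - 8 = -176
q(9) = -2(-176) - 2(104) - 8 = 136
q(10) = -2(136) - 2(-176) - 8 = 72

72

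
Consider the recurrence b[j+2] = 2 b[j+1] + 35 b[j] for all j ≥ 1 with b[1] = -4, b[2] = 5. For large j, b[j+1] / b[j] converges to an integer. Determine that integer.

7

The characteristic equation is r^2 - 2r - 35 = 0, which factors as (r - 7)(r + 5) = 0.
So the roots are 7 and -5. Since |7| > |-5| and the coefficient of 7^j is non-zero, the ratio tends to 7.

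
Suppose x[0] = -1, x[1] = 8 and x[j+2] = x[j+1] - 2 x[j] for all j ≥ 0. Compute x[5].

-14

x[2] = 8 - 2*(-1) = 10
x[3] = 10 - 2*8 = -6
x[4] = (-6) - 2*10 = -26
x[5] = (-26) - 2*(-6) = -14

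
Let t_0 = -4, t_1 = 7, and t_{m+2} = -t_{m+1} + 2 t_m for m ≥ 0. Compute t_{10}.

t_2 = -7 + 2·(-4) = -15
t_3 = -(-15) + 2·7 = 29
t_4 = -29 + 2·(-15) = -59
t_5 = -(-59) + 2·29 = 117
t_6 = -117 + 2·(-59) = -235
t_7 = -(-235) + 2·117 = 469
t_8 = -469 + 2·(-235) = -939
t_9 = -(-939) + 2·469 = 1877
t_{10} = -1877 + 2·(-939) = -3755

-3755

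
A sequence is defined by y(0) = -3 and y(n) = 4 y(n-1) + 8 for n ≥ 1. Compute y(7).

y(1) = 4(-3) + 8 = -4
y(2) = 4(-4) + 8 = -8
y(3) = 4(-8) + 8 = -24
y(4) = 4(-24) + 8 = -88
y(5) = 4(-88) + 8 = -344
y(6) = 4(-344) + 8 = -1368
y(7) = 4(-1368) + 8 = -5464

-5464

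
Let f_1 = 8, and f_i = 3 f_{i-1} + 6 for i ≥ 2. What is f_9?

f_2 = 3·8 + 6 = 30
f_3 = 3·30 + 6 = 96
f_4 = 3·96 + 6 = 294
f_5 = 3·294 + 6 = 888
f_6 = 3·888 + 6 = 2670
f_7 = 3·2670 + 6 = 8016
f_8 = 3·8016 + 6 = 24054
f_9 = 3·24054 + 6 = 72168

72168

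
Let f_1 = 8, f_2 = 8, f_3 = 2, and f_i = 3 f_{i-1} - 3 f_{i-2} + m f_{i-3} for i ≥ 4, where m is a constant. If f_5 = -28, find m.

f_4 = -18 + 8m
f_5 = -60 + 32m
So -60 + 32m = -28, giving m = 1.

1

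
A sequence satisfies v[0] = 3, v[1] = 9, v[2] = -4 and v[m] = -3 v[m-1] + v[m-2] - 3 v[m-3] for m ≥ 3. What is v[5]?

225

v[3] = -3*(-4) + 9 - 3*3 = 12
v[4] = -3*12 + (-4) - 3*9 = -67
v[5] = -3*(-67) + 12 - 3*(-4) = 225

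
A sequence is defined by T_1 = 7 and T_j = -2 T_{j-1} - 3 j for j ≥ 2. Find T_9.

T_2 = -2*7 - 6 = -20
T_3 = -2*(-20) - 9 = 31
T_4 = -2*31 - 12 = -74
T_5 = -2*(-74) - 15 = 133
T_6 = -2*133 - 18 = -284
T_7 = -2*(-284) - 21 = 547
T_8 = -2*547 - 24 = -1118
T_9 = -2*(-1118) - 27 = 2209

2209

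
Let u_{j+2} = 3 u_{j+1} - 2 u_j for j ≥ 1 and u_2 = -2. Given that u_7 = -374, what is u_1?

4

Let u_1 = v.
u_3 = -6 - 2v
u_4 = -14 - 6v
u_5 = -30 - 14v
u_6 = -62 - 30v
u_7 = -126 - 62v
So -126 - 62v = -374, giving v = 4.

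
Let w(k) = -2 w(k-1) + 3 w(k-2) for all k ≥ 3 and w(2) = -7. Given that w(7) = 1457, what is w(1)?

1

Let w(1) = y.
w(3) = 14 + 3y
w(4) = -49 - 6y
w(5) = 140 + 21y
w(6) = -427 - 60y
w(7) = 1274 + 183y
So 1274 + 183y = 1457, giving y = 1.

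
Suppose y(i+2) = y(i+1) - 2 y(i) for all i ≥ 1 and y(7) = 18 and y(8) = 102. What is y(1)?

Rearranging, y(i-2) = (y(i) - y(i-1)) / -2.
y(6) = (102 - 18) / -2 = 84/-2 = -42
y(5) = (18 - (-42)) / -2 = 60/-2 = -30
y(4) = (-42 - (-30)) / -2 = -12/-2 = 6
y(3) = (-30 - 6) / -2 = -36/-2 = 18
y(2) = (6 - 18) / -2 = -12/-2 = 6
y(1) = (18 - 6) / -2 = 12/-2 = -6

-6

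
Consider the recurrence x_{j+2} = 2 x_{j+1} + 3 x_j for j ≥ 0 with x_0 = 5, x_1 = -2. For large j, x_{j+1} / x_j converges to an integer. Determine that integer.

3

The characteristic equation is r^2 - 2r - 3 = 0, which factors as (r - 3)(r + 1) = 0.
So the roots are 3 and -1. Since |3| > |-1| and the coefficient of 3^j is non-zero, the ratio tends to 3.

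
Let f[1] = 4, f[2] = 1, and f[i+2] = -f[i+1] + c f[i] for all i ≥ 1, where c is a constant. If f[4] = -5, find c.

2

f[3] = -1 + 4c
f[4] = 1 - 3c
So 1 - 3c = -5, giving c = 2.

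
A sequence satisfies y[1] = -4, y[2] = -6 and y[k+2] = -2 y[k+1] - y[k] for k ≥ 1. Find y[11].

96

y[3] = -2(-6) - (-4) = 16
y[4] = -2(16) - (-6) = -26
y[5] = -2(-26) - 16 = 36
y[6] = -2(36) - (-26) = -46
y[7] = -2(-46) - 36 = 56
y[8] = -2(56) - (-46) = -66
y[9] = -2(-66) - 56 = 76
y[10] = -2(76) - (-66) = -86
y[11] = -2(-86) - 76 = 96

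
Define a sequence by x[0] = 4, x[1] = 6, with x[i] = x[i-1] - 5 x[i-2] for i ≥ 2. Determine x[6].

x[2] = 6 - 5*4 = -14
x[3] = (-14) - 5*6 = -44
x[4] = (-44) - 5*(-14) = 26
x[5] = 26 - 5*(-44) = 246
x[6] = 246 - 5*26 = 116

116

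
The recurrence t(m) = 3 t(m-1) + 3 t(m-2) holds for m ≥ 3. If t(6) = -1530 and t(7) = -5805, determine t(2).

-5

Rearranging, t(m-2) = (t(m) - 3 t(m-1)) / 3.
t(5) = (-5805 - 3·(-1530)) / 3 = -1215/3 = -405
t(4) = (-1530 - 3·(-405)) / 3 = -315/3 = -105
t(3) = (-405 - 3·(-105)) / 3 = -90/3 = -30
t(2) = (-105 - 3·(-30)) / 3 = -15/3 = -5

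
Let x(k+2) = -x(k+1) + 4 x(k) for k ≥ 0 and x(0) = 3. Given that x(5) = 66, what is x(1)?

6

Let x(1) = v.
x(2) = 12 - v
x(3) = -12 + 5v
x(4) = 60 - 9v
x(5) = -108 + 29v
So -108 + 29v = 66, giving v = 6.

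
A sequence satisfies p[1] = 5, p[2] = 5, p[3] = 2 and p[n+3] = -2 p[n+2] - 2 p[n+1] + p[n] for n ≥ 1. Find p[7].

p[4] = -2·2 - 2·5 + 5 = -9
p[5] = -2·(-9) - 2·2 + 5 = 19
p[6] = -2·19 - 2·(-9) + 2 = -18
p[7] = -2·(-18) - 2·19 + (-9) = -11

-11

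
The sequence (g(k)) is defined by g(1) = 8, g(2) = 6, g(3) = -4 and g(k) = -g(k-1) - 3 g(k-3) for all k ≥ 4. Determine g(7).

g(4) = -(-4) - 3(8) = -20
g(5) = -(-20) - 3(6) = 2
g(6) = -2 - 3(-4) = 10
g(7) = -10 - 3(-20) = 50

50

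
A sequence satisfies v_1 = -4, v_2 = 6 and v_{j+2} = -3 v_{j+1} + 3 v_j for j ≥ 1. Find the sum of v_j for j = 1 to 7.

v_3 = -3*6 + 3*(-4) = -30
v_4 = -3*(-30) + 3*6 = 108
v_5 = -3*108 + 3*(-30) = -414
v_6 = -3*(-414) + 3*108 = 1566
v_7 = -3*1566 + 3*(-414) = -5940
Sum = (-4) + 6 + (-30) + 108 + (-414) + 1566 + (-5940) = -4708

-4708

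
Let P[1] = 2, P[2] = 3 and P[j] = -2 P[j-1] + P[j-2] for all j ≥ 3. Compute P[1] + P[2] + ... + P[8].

264

P[3] = -2·3 + 2 = -4
P[4] = -2·(-4) + 3 = 11
P[5] = -2·11 + (-4) = -26
P[6] = -2·(-26) + 11 = 63
P[7] = -2·63 + (-26) = -152
P[8] = -2·(-152) + 63 = 367
Sum = 2 + 3 + (-4) + 11 + (-26) + 63 + (-152) + 367 = 264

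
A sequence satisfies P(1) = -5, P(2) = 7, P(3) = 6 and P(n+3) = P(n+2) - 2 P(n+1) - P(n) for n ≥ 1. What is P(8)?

P(4) = 6 - 2(7) - (-5) = -3
P(5) = (-3) - 2(6) - 7 = -22
P(6) = (-22) - 2(-3) - 6 = -22
P(7) = (-22) - 2(-22) - (-3) = 25
P(8) = 25 - 2(-22) - (-22) = 91

91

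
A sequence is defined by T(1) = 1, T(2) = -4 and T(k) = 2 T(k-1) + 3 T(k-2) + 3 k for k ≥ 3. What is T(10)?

11060

T(3) = 2·(-4) + 3·1 + 9 = 4
T(4) = 2·4 + 3·(-4) + 12 = 8
T(5) = 2·8 + 3·4 + 15 = 43
T(6) = 2·43 + 3·8 + 18 = 128
T(7) = 2·128 + 3·43 + 21 = 406
T(8) = 2·406 + 3·128 + 24 = 1220
T(9) = 2·1220 + 3·406 + 27 = 3685
T(10) = 2·3685 + 3·1220 + 30 = 11060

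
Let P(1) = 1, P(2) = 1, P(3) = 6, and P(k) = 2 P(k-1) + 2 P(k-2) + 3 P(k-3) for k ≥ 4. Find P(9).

4038

P(4) = 2(6) + 2(1) + 3(1) = 17
P(5) = 2(17) + 2(6) + 3(1) = 49
P(6) = 2(49) + 2(17) + 3(6) = 150
P(7) = 2(150) + 2(49) + 3(17) = 449
P(8) = 2(449) + 2(150) + 3(49) = 1345
P(9) = 2(1345) + 2(449) + 3(150) = 4038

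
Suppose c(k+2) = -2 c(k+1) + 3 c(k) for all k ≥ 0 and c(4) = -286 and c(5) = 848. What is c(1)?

Rearranging, c(k-2) = (c(k) + 2 c(k-1)) / 3.
c(3) = (848 + 2·(-286)) / 3 = 276/3 = 92
c(2) = (-286 + 2·92) / 3 = -102/3 = -34
c(1) = (92 + 2·(-34)) / 3 = 24/3 = 8

8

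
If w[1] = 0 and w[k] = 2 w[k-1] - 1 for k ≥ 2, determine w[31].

The fixed point is -1/(1 - 2) = 1, so w[k] - 1 = 2(w[k-1] - 1).
Hence w[k] = -1·2^{k-1} + 1.
w[31] = -1·2^{30} + 1 = -1·1073741824 + 1 = -1073741823.

-1073741823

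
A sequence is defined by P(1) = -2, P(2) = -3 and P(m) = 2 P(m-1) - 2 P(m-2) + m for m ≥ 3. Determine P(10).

P(3) = 2*(-3) - 2*(-2) + 3 = 1
P(4) = 2*1 - 2*(-3) + 4 = 12
P(5) = 2*12 - 2*1 + 5 = 27
P(6) = 2*27 - 2*12 + 6 = 36
P(7) = 2*36 - 2*27 + 7 = 25
P(8) = 2*25 - 2*36 + 8 = -14
P(9) = 2*(-14) - 2*25 + 9 = -69
P(10) = 2*(-69) - 2*(-14) + 10 = -100

-100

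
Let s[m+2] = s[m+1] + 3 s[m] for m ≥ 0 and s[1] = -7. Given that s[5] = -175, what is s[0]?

-2

Let s[0] = v.
s[2] = -7 + 3v
s[3] = -28 + 3v
s[4] = -49 + 12v
s[5] = -133 + 21v
So -133 + 21v = -175, giving v = -2.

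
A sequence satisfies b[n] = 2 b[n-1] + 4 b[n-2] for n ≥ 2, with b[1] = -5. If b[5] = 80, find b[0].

5

Let b[0] = v.
b[2] = -10 + 4v
b[3] = -40 + 8v
b[4] = -120 + 32v
b[5] = -400 + 96v
So -400 + 96v = 80, giving v = 5.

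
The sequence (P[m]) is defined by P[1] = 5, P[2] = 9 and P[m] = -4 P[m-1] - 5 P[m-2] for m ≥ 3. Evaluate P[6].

P[3] = -4*9 - 5*5 = -61
P[4] = -4*(-61) - 5*9 = 199
P[5] = -4*199 - 5*(-61) = -491
P[6] = -4*(-491) - 5*199 = 969

969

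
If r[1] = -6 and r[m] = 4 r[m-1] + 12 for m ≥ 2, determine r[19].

-137438953476

The fixed point is 12/(1 - 4) = -4, so r[m] + 4 = 4(r[m-1] + 4).
Hence r[m] = -2·4^{m-1} - 4.
r[19] = -2·4^{18} - 4 = -2·68719476736 - 4 = -137438953476.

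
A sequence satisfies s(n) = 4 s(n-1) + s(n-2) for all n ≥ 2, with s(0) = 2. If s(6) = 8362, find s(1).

Let s(1) = y.
s(2) = 2 + 4y
s(3) = 8 + 17y
s(4) = 34 + 72y
s(5) = 144 + 305y
s(6) = 610 + 1292y
So 610 + 1292y = 8362, giving y = 6.

6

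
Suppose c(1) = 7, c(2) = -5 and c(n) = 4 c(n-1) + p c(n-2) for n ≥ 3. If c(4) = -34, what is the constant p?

2

c(3) = -20 + 7p
c(4) = -80 + 23p
So -80 + 23p = -34, giving p = 2.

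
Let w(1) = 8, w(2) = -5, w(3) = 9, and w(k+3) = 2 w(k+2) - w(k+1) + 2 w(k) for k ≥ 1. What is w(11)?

w(4) = 2*9 - (-5) + 2*8 = 39
w(5) = 2*39 - 9 + 2*(-5) = 59
w(6) = 2*59 - 39 + 2*9 = 97
w(7) = 2*97 - 59 + 2*39 = 213
w(8) = 2*213 - 97 + 2*59 = 447
w(9) = 2*447 - 213 + 2*97 = 875
w(10) = 2*875 - 447 + 2*213 = 1729
w(11) = 2*1729 - 875 + 2*447 = 3477

3477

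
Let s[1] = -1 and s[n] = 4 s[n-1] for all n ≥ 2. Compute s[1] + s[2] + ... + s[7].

s[2] = 4*(-1) = -4
s[3] = 4*(-4) = -16
s[4] = 4*(-16) = -64
s[5] = 4*(-64) = -256
s[6] = 4*(-256) = -1024
s[7] = 4*(-1024) = -4096
Sum = (-1) + (-4) + (-16) + (-64) + (-256) + (-1024) + (-4096) = -5461

-5461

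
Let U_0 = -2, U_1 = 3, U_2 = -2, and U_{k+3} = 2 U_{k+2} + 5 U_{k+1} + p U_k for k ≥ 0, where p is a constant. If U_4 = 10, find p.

2

U_3 = 11 - 2p
U_4 = 12 - p
So 12 - p = 10, giving p = 2.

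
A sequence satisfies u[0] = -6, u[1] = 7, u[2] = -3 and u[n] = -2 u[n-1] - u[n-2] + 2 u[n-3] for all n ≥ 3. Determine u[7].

-13

u[3] = -2(-3) - 7 + 2(-6) = -13
u[4] = -2(-13) - (-3) + 2(7) = 43
u[5] = -2(43) - (-13) + 2(-3) = -79
u[6] = -2(-79) - 43 + 2(-13) = 89
u[7] = -2(89) - (-79) + 2(43) = -13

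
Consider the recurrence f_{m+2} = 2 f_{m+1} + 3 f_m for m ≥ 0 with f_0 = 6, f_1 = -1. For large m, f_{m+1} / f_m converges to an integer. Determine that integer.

3

The characteristic equation is r^2 - 2r - 3 = 0, which factors as (r - 3)(r + 1) = 0.
So the roots are 3 and -1. Since |3| > |-1| and the coefficient of 3^m is non-zero, the ratio tends to 3.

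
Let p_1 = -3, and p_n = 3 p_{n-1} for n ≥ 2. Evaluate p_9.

p_2 = 3(-3) = -9
p_3 = 3(-9) = -27
p_4 = 3(-27) = -81
p_5 = 3(-81) = -243
p_6 = 3(-243) = -729
p_7 = 3(-729) = -2187
p_8 = 3(-2187) = -6561
p_9 = 3(-6561) = -19683

-19683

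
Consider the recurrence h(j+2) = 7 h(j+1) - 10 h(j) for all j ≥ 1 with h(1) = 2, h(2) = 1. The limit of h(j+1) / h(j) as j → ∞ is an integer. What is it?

The characteristic equation is r^2 - 7r + 10 = 0, which factors as (r - 5)(r - 2) = 0.
So the roots are 5 and 2. Since |5| > |2| and the coefficient of 5^j is non-zero, the ratio tends to 5.

5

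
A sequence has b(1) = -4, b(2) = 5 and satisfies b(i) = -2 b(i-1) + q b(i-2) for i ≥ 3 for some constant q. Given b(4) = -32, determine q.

b(3) = -10 - 4q
b(4) = 20 + 13q
So 20 + 13q = -32, giving q = -4.

-4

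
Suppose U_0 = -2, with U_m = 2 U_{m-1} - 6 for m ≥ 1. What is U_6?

-506

U_1 = 2*(-2) - 6 = -10
U_2 = 2*(-10) - 6 = -26
U_3 = 2*(-26) - 6 = -58
U_4 = 2*(-58) - 6 = -122
U_5 = 2*(-122) - 6 = -250
U_6 = 2*(-250) - 6 = -506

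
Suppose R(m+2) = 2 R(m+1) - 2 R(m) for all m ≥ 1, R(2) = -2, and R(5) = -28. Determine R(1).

7

Let R(1) = z.
R(3) = -4 - 2z
R(4) = -4 - 4z
R(5) = -4z
So -4z = -28, giving z = 7.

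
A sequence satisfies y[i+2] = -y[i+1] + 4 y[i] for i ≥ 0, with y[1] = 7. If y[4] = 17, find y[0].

4

Let y[0] = x.
y[2] = -7 + 4x
y[3] = 35 - 4x
y[4] = -63 + 20x
So -63 + 20x = 17, giving x = 4.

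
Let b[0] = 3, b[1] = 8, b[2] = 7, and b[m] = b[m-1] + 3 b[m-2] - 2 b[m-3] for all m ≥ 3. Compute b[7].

344

b[3] = 7 + 3(8) - 2(3) = 25
b[4] = 25 + 3(7) - 2(8) = 30
b[5] = 30 + 3(25) - 2(7) = 91
b[6] = 91 + 3(30) - 2(25) = 131
b[7] = 131 + 3(91) - 2(30) = 344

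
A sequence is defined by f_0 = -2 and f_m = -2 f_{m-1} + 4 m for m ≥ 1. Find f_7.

f_1 = -2(-2) + 4 = 8
f_2 = -2(8) + 8 = -8
f_3 = -2(-8) + 12 = 28
f_4 = -2(28) + 16 = -40
f_5 = -2(-40) + 20 = 100
f_6 = -2(100) + 24 = -176
f_7 = -2(-176) + 28 = 380

380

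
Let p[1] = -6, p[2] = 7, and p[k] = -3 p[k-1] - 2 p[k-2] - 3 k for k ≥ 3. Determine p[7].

-240

p[3] = -3*7 - 2*(-6) - 9 = -18
p[4] = -3*(-18) - 2*7 - 12 = 28
p[5] = -3*28 - 2*(-18) - 15 = -63
p[6] = -3*(-63) - 2*28 - 18 = 115
p[7] = -3*115 - 2*(-63) - 21 = -240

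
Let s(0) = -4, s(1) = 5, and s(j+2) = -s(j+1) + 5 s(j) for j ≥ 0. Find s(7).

3425

s(2) = -5 + 5*(-4) = -25
s(3) = -(-25) + 5*5 = 50
s(4) = -50 + 5*(-25) = -175
s(5) = -(-175) + 5*50 = 425
s(6) = -425 + 5*(-175) = -1300
s(7) = -(-1300) + 5*425 = 3425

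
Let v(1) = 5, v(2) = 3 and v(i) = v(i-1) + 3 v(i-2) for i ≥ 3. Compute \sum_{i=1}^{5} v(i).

v(3) = 3 + 3*5 = 18
v(4) = 18 + 3*3 = 27
v(5) = 27 + 3*18 = 81
Sum = 5 + 3 + 18 + 27 + 81 = 134

134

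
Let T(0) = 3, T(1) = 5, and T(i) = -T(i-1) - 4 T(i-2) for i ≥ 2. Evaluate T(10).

527

T(2) = -5 - 4·3 = -17
T(3) = -(-17) - 4·5 = -3
T(4) = -(-3) - 4·(-17) = 71
T(5) = -71 - 4·(-3) = -59
T(6) = -(-59) - 4·71 = -225
T(7) = -(-225) - 4·(-59) = 461
T(8) = -461 - 4·(-225) = 439
T(9) = -439 - 4·461 = -2283
T(10) = -(-2283) - 4·439 = 527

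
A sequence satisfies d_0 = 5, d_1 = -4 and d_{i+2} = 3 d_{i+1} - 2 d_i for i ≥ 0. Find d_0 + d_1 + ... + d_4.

-209

d_2 = 3·(-4) - 2·5 = -22
d_3 = 3·(-22) - 2·(-4) = -58
d_4 = 3·(-58) - 2·(-22) = -130
Sum = 5 + (-4) + (-22) + (-58) + (-130) = -209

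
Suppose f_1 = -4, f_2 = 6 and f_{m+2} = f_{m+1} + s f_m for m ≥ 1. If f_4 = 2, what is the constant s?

f_3 = 6 - 4s
f_4 = 6 + 2s
So 6 + 2s = 2, giving s = -2.

-2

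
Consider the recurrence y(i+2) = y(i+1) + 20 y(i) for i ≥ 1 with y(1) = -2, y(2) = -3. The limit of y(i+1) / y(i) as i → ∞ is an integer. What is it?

The characteristic equation is r^2 - r - 20 = 0, which factors as (r - 5)(r + 4) = 0.
So the roots are 5 and -4. Since |5| > |-4| and the coefficient of 5^i is non-zero, the ratio tends to 5.

5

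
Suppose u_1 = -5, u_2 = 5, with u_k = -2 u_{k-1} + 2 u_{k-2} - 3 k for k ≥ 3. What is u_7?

u_3 = -2·5 + 2·(-5) - 9 = -29
u_4 = -2·(-29) + 2·5 - 12 = 56
u_5 = -2·56 + 2·(-29) - 15 = -185
u_6 = -2·(-185) + 2·56 - 18 = 464
u_7 = -2·464 + 2·(-185) - 21 = -1319

-1319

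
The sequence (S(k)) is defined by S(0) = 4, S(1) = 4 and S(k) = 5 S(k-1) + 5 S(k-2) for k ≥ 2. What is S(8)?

1525000

S(2) = 5(4) + 5(4) = 40
S(3) = 5(40) + 5(4) = 220
S(4) = 5(220) + 5(40) = 1300
S(5) = 5(1300) + 5(220) = 7600
S(6) = 5(7600) + 5(1300) = 44500
S(7) = 5(44500) + 5(7600) = 260500
S(8) = 5(260500) + 5(44500) = 1525000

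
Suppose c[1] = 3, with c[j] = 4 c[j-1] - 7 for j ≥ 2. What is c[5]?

c[2] = 4·3 - 7 = 5
c[3] = 4·5 - 7 = 13
c[4] = 4·13 - 7 = 45
c[5] = 4·45 - 7 = 173

173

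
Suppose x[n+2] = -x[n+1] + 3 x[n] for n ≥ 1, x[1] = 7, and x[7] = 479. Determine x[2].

Let x[2] = y.
x[3] = 21 - y
x[4] = -21 + 4y
x[5] = 84 - 7y
x[6] = -147 + 19y
x[7] = 399 - 40y
So 399 - 40y = 479, giving y = -2.

-2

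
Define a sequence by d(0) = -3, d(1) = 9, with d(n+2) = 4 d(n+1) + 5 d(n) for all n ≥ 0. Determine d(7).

78129

d(2) = 4·9 + 5·(-3) = 21
d(3) = 4·21 + 5·9 = 129
d(4) = 4·129 + 5·21 = 621
d(5) = 4·621 + 5·129 = 3129
d(6) = 4·3129 + 5·621 = 15621
d(7) = 4·15621 + 5·3129 = 78129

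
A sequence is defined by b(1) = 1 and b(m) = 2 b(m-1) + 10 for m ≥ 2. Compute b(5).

b(2) = 2*1 + 10 = 12
b(3) = 2*12 + 10 = 34
b(4) = 2*34 + 10 = 78
b(5) = 2*78 + 10 = 166

166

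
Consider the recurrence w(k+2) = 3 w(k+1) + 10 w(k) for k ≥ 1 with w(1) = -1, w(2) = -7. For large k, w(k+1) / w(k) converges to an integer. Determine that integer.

The characteristic equation is r^2 - 3r - 10 = 0, which factors as (r - 5)(r + 2) = 0.
So the roots are 5 and -2. Since |5| > |-2| and the coefficient of 5^k is non-zero, the ratio tends to 5.

5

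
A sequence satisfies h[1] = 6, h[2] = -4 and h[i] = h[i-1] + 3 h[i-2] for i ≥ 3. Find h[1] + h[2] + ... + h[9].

1504

h[3] = (-4) + 3(6) = 14
h[4] = 14 + 3(-4) = 2
h[5] = 2 + 3(14) = 44
h[6] = 44 + 3(2) = 50
h[7] = 50 + 3(44) = 182
h[8] = 182 + 3(50) = 332
h[9] = 332 + 3(182) = 878
Sum = 6 + (-4) + 14 + 2 + 44 + 50 + 182 + 332 + 878 = 1504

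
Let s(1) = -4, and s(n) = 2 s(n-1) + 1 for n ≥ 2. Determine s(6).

-97

s(2) = 2*(-4) + 1 = -7
s(3) = 2*(-7) + 1 = -13
s(4) = 2*(-13) + 1 = -25
s(5) = 2*(-25) + 1 = -49
s(6) = 2*(-49) + 1 = -97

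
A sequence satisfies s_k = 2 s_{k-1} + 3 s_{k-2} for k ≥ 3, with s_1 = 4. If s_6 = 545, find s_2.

Let s_2 = z.
s_3 = 12 + 2z
s_4 = 24 + 7z
s_5 = 84 + 20z
s_6 = 240 + 61z
So 240 + 61z = 545, giving z = 5.

5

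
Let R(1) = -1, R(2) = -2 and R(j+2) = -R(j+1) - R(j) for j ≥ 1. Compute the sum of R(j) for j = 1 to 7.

R(3) = -(-2) - (-1) = 3
R(4) = -3 - (-2) = -1
R(5) = -(-1) - 3 = -2
R(6) = -(-2) - (-1) = 3
R(7) = -3 - (-2) = -1
Sum = (-1) + (-2) + 3 + (-1) + (-2) + 3 + (-1) = -1

-1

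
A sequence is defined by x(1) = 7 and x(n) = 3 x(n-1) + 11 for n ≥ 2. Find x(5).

x(2) = 3·7 + 11 = 32
x(3) = 3·32 + 11 = 107
x(4) = 3·107 + 11 = 332
x(5) = 3·332 + 11 = 1007

1007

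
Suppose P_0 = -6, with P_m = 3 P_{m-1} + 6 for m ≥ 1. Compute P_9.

P_1 = 3·(-6) + 6 = -12
P_2 = 3·(-12) + 6 = -30
P_3 = 3·(-30) + 6 = -84
P_4 = 3·(-84) + 6 = -246
P_5 = 3·(-246) + 6 = -732
P_6 = 3·(-732) + 6 = -2190
P_7 = 3·(-2190) + 6 = -6564
P_8 = 3·(-6564) + 6 = -19686
P_9 = 3·(-19686) + 6 = -59052

-59052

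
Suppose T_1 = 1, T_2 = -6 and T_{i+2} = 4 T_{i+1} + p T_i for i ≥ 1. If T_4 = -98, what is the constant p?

T_3 = -24 + p
T_4 = -96 - 2p
So -96 - 2p = -98, giving p = 1.

1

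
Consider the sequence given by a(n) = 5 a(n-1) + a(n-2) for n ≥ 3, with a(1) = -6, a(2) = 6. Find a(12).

a(3) = 5*6 + (-6) = 24
a(4) = 5*24 + 6 = 126
a(5) = 5*126 + 24 = 654
a(6) = 5*654 + 126 = 3396
a(7) = 5*3396 + 654 = 17634
a(8) = 5*17634 + 3396 = 91566
a(9) = 5*91566 + 17634 = 475464
a(10) = 5*475464 + 91566 = 2468886
a(11) = 5*2468886 + 475464 = 12819894
a(12) = 5*12819894 + 2468886 = 66568356

66568356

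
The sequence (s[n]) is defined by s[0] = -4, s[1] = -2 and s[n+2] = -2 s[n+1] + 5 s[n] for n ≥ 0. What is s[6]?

s[2] = -2*(-2) + 5*(-4) = -16
s[3] = -2*(-16) + 5*(-2) = 22
s[4] = -2*22 + 5*(-16) = -124
s[5] = -2*(-124) + 5*22 = 358
s[6] = -2*358 + 5*(-124) = -1336

-1336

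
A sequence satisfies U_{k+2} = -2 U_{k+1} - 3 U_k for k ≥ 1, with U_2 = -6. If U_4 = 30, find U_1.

Let U_1 = x.
U_3 = 12 - 3x
U_4 = -6 + 6x
So -6 + 6x = 30, giving x = 6.

6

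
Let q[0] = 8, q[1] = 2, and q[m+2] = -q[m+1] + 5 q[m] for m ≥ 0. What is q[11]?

-212398

q[2] = -2 + 5·8 = 38
q[3] = -38 + 5·2 = -28
q[4] = -(-28) + 5·38 = 218
q[5] = -218 + 5·(-28) = -358
q[6] = -(-358) + 5·218 = 1448
q[7] = -1448 + 5·(-358) = -3238
q[8] = -(-3238) + 5·1448 = 10478
q[9] = -10478 + 5·(-3238) = -26668
q[10] = -(-26668) + 5·10478 = 79058
q[11] = -79058 + 5·(-26668) = -212398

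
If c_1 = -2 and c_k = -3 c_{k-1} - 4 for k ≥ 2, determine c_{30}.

68630377364882

The fixed point is -4/(1 + 3) = -1, so c_k + 1 = -3(c_{k-1} + 1).
Hence c_k = -1·(-3)^{k-1} - 1.
c_{30} = -1·(-3)^{29} - 1 = -1·-68630377364883 - 1 = 68630377364882.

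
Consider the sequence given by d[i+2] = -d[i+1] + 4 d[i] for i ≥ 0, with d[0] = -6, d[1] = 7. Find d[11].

d[2] = -7 + 4·(-6) = -31
d[3] = -(-31) + 4·7 = 59
d[4] = -59 + 4·(-31) = -183
d[5] = -(-183) + 4·59 = 419
d[6] = -419 + 4·(-183) = -1151
d[7] = -(-1151) + 4·419 = 2827
d[8] = -2827 + 4·(-1151) = -7431
d[9] = -(-7431) + 4·2827 = 18739
d[10] = -18739 + 4·(-7431) = -48463
d[11] = -(-48463) + 4·18739 = 123419

123419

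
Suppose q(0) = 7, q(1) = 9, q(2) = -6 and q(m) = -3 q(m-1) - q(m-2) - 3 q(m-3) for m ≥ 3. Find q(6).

q(3) = -3(-6) - 9 - 3(7) = -12
q(4) = -3(-12) - (-6) - 3(9) = 15
q(5) = -3(15) - (-12) - 3(-6) = -15
q(6) = -3(-15) - 15 - 3(-12) = 66

66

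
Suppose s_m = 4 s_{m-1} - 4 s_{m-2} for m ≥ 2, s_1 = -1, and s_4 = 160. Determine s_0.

Let s_0 = x.
s_2 = -4 - 4x
s_3 = -12 - 16x
s_4 = -32 - 48x
So -32 - 48x = 160, giving x = -4.

-4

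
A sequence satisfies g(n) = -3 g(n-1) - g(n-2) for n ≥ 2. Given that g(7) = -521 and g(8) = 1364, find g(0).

Rearranging, g(n-2) = -(g(n) + 3 g(n-1)).
g(6) = -(1364 + 3*(-521)) = 199
g(5) = -(-521 + 3*199) = -76
g(4) = -(199 + 3*(-76)) = 29
g(3) = -(-76 + 3*29) = -11
g(2) = -(29 + 3*(-11)) = 4
g(1) = -(-11 + 3*4) = -1
g(0) = -(4 + 3*(-1)) = -1

-1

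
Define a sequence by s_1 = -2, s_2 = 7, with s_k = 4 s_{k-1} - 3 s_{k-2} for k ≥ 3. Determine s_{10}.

88567

s_3 = 4(7) - 3(-2) = 34
s_4 = 4(34) - 3(7) = 115
s_5 = 4(115) - 3(34) = 358
s_6 = 4(358) - 3(115) = 1087
s_7 = 4(1087) - 3(358) = 3274
s_8 = 4(3274) - 3(1087) = 9835
s_9 = 4(9835) - 3(3274) = 29518
s_{10} = 4(29518) - 3(9835) = 88567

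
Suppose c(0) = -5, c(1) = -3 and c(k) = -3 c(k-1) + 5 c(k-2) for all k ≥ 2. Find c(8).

-52544

c(2) = -3*(-3) + 5*(-5) = -16
c(3) = -3*(-16) + 5*(-3) = 33
c(4) = -3*33 + 5*(-16) = -179
c(5) = -3*(-179) + 5*33 = 702
c(6) = -3*702 + 5*(-179) = -3001
c(7) = -3*(-3001) + 5*702 = 12513
c(8) = -3*12513 + 5*(-3001) = -52544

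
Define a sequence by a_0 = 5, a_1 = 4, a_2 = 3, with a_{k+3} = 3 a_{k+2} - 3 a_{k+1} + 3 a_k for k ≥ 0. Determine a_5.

a_3 = 3(3) - 3(4) + 3(5) = 12
a_4 = 3(12) - 3(3) + 3(4) = 39
a_5 = 3(39) - 3(12) + 3(3) = 90

90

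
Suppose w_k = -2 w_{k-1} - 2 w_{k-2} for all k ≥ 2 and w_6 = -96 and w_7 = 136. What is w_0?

Rearranging, w_{k-2} = (w_k + 2 w_{k-1}) / -2.
w_5 = (136 + 2·(-96)) / -2 = -56/-2 = 28
w_4 = (-96 + 2·28) / -2 = -40/-2 = 20
w_3 = (28 + 2·20) / -2 = 68/-2 = -34
w_2 = (20 + 2·(-34)) / -2 = -48/-2 = 24
w_1 = (-34 + 2·24) / -2 = 14/-2 = -7
w_0 = (24 + 2·(-7)) / -2 = 10/-2 = -5

-5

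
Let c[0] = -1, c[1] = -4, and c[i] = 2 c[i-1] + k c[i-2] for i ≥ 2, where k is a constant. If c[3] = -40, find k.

c[2] = -8 - k
c[3] = -16 - 6k
So -16 - 6k = -40, giving k = 4.

4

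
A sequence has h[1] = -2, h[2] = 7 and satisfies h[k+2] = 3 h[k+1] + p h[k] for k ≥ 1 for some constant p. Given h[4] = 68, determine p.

h[3] = 21 - 2p
h[4] = 63 + p
So 63 + p = 68, giving p = 5.

5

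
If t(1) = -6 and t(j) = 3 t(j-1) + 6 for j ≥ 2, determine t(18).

-387420492

The fixed point is 6/(1 - 3) = -3, so t(j) + 3 = 3(t(j-1) + 3).
Hence t(j) = -3·3^{j-1} - 3.
t(18) = -3·3^{17} - 3 = -3·129140163 - 3 = -387420492.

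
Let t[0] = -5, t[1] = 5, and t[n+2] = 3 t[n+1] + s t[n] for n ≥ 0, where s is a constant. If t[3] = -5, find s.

t[2] = 15 - 5s
t[3] = 45 - 10s
So 45 - 10s = -5, giving s = 5.

5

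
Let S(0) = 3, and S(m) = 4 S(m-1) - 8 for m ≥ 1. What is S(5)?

S(1) = 4·3 - 8 = 4
S(2) = 4·4 - 8 = 8
S(3) = 4·8 - 8 = 24
S(4) = 4·24 - 8 = 88
S(5) = 4·88 - 8 = 344

344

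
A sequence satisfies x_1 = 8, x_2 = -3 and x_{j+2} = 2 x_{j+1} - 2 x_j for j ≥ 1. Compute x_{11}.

x_3 = 2·(-3) - 2·8 = -22
x_4 = 2·(-22) - 2·(-3) = -38
x_5 = 2·(-38) - 2·(-22) = -32
x_6 = 2·(-32) - 2·(-38) = 12
x_7 = 2·12 - 2·(-32) = 88
x_8 = 2·88 - 2·12 = 152
x_9 = 2·152 - 2·88 = 128
x_{10} = 2·128 - 2·152 = -48
x_{11} = 2·(-48) - 2·128 = -352

-352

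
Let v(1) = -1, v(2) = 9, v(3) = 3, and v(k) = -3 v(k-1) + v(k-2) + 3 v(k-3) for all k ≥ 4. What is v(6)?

v(4) = -3(3) + 9 + 3(-1) = -3
v(5) = -3(-3) + 3 + 3(9) = 39
v(6) = -3(39) + (-3) + 3(3) = -111

-111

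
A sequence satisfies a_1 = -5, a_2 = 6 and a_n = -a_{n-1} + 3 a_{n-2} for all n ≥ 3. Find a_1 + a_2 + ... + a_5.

-83

a_3 = -6 + 3*(-5) = -21
a_4 = -(-21) + 3*6 = 39
a_5 = -39 + 3*(-21) = -102
Sum = (-5) + 6 + (-21) + 39 + (-102) = -83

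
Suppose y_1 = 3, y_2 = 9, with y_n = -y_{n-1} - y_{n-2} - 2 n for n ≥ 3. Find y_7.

y_3 = -9 - 3 - 6 = -18
y_4 = -(-18) - 9 - 8 = 1
y_5 = -1 - (-18) - 10 = 7
y_6 = -7 - 1 - 12 = -20
y_7 = -(-20) - 7 - 14 = -1

-1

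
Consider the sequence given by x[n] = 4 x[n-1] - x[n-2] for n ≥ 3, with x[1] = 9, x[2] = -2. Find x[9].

-47927

x[3] = 4·(-2) - 9 = -17
x[4] = 4·(-17) - (-2) = -66
x[5] = 4·(-66) - (-17) = -247
x[6] = 4·(-247) - (-66) = -922
x[7] = 4·(-922) - (-247) = -3441
x[8] = 4·(-3441) - (-922) = -12842
x[9] = 4·(-12842) - (-3441) = -47927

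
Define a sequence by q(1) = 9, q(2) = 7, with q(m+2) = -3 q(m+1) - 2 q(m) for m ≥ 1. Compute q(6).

487

q(3) = -3(7) - 2(9) = -39
q(4) = -3(-39) - 2(7) = 103
q(5) = -3(103) - 2(-39) = -231
q(6) = -3(-231) - 2(103) = 487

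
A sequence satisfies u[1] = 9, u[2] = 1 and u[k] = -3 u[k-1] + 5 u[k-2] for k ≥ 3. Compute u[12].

u[3] = -3*1 + 5*9 = 42
u[4] = -3*42 + 5*1 = -121
u[5] = -3*(-121) + 5*42 = 573
u[6] = -3*573 + 5*(-121) = -2324
u[7] = -3*(-2324) + 5*573 = 9837
u[8] = -3*9837 + 5*(-2324) = -41131
u[9] = -3*(-41131) + 5*9837 = 172578
u[10] = -3*172578 + 5*(-41131) = -723389
u[11] = -3*(-723389) + 5*172578 = 3033057
u[12] = -3*3033057 + 5*(-723389) = -12716116

-12716116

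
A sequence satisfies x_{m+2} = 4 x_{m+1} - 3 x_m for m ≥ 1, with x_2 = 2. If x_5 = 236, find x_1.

Let x_1 = y.
x_3 = 8 - 3y
x_4 = 26 - 12y
x_5 = 80 - 39y
So 80 - 39y = 236, giving y = -4.

-4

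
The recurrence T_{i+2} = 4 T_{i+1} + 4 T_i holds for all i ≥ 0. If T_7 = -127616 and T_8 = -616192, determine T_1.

Rearranging, T_{i-2} = (T_i - 4 T_{i-1}) / 4.
T_6 = (-616192 - 4·(-127616)) / 4 = -105728/4 = -26432
T_5 = (-127616 - 4·(-26432)) / 4 = -21888/4 = -5472
T_4 = (-26432 - 4·(-5472)) / 4 = -4544/4 = -1136
T_3 = (-5472 - 4·(-1136)) / 4 = -928/4 = -232
T_2 = (-1136 - 4·(-232)) / 4 = -208/4 = -52
T_1 = (-232 - 4·(-52)) / 4 = -24/4 = -6

-6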